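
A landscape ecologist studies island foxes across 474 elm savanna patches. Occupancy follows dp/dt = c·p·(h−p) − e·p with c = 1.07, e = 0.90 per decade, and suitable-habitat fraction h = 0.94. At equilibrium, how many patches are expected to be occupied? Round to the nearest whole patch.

p* = h − e/c = 0.94 − 0.8411 = 0.0989.
Expected occupied patches = N × p* = 474 × 0.0989 = 46.87 ≈ 47.

47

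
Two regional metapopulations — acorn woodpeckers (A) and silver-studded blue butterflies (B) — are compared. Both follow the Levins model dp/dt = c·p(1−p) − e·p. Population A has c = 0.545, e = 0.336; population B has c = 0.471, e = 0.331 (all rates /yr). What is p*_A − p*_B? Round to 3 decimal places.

A: p*_A = 1 − 0.336/0.545 = 0.3835.
B: p*_B = 1 − 0.331/0.471 = 0.2972.
p*_A − p*_B = 0.3835 − 0.2972 = 0.0862.

0.086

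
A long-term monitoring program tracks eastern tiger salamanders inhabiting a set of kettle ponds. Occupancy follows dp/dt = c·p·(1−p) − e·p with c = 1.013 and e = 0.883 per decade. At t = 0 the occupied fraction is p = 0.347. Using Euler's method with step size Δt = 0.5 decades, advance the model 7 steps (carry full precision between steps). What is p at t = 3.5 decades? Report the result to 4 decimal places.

Update rule: p ← p + [c·p·(1−p) − e·p]·Δt with Δt = 0.5.
step 1: Δp = -0.03843, p = 0.30857
step 2: Δp = -0.02817, p = 0.28040
step 3: Δp = -0.02160, p = 0.25880
step 4: Δp = -0.01710, p = 0.24170
step 5: Δp = -0.01388, p = 0.22782
step 6: Δp = -0.01148, p = 0.21634
step 7: Δp = -0.00964, p = 0.20670

0.2067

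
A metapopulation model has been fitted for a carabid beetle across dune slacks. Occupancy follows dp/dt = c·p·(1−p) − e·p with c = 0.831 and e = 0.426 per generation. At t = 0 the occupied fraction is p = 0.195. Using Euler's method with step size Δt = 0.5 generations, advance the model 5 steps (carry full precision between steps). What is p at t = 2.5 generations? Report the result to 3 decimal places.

0.316

Update rule: p ← p + [c·p·(1−p) − e·p]·Δt with Δt = 0.5.
p: 0.19500 → 0.21869  (Δp = +0.02369)
p: 0.21869 → 0.24310  (Δp = +0.02441)
p: 0.24310 → 0.26777  (Δp = +0.02467)
p: 0.26777 → 0.29221  (Δp = +0.02443)
p: 0.29221 → 0.31590  (Δp = +0.02369)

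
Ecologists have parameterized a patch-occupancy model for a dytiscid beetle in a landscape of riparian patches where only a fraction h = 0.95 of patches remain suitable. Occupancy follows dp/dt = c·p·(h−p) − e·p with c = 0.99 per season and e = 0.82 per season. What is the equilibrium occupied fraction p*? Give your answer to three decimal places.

0.122

Setting dp/dt = 0 and dividing by p* gives c·(h−p*) = e.
So p* = h − e/c = 0.95 − 0.82/0.99 = 0.95 − 0.8283 = 0.1217.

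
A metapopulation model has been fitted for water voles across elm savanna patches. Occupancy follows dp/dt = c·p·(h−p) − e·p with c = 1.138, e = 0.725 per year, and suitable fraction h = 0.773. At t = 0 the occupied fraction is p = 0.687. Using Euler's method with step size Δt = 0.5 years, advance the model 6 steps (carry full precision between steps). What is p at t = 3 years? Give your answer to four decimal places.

0.2465

Update rule: p ← p + [c·p·(h−p) − e·p]·Δt with Δt = 0.5.
  1  |  dp/dt·Δt = -0.215420  |  p_1 = 0.471580
  2  |  dp/dt·Δt = -0.090068  |  p_2 = 0.381512
  3  |  dp/dt·Δt = -0.053314  |  p_3 = 0.328198
  4  |  dp/dt·Δt = -0.035907  |  p_4 = 0.292291
  5  |  dp/dt·Δt = -0.026007  |  p_5 = 0.266284
  6  |  dp/dt·Δt = -0.019753  |  p_6 = 0.246531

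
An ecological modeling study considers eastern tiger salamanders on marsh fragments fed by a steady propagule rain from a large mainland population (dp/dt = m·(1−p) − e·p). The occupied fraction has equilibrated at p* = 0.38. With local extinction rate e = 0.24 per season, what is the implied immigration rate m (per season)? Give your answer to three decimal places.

0.147

At equilibrium m(1−p*) = e·p*, so m = e·p*/(1−p*).
m = 0.24 × 0.38 / 0.6200 = 0.0912/0.6200 = 0.1471.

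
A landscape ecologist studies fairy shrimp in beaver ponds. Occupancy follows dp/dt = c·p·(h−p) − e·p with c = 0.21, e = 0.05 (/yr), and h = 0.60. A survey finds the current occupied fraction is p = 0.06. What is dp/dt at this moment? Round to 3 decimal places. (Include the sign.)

0.004

Colonization term: c·p·(h−p) = 0.21×0.06×0.5400 = 0.00680.
Extinction term: e·p = 0.00300.
dp/dt = 0.00680 − 0.00300 = 0.00380.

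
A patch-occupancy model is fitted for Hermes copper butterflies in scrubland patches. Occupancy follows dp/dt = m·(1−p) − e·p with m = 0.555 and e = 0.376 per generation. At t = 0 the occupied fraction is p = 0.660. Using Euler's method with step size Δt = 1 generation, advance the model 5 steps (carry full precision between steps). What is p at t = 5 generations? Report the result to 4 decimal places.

0.5961

Update rule: p ← p + [m·(1−p) − e·p]·Δt with Δt = 1.
step 1: Δp = -0.05946, p = 0.60054
step 2: Δp = -0.00410, p = 0.59644
step 3: Δp = -0.00028, p = 0.59615
step 4: Δp = -0.00002, p = 0.59613
step 5: Δp = -0.00000, p = 0.59613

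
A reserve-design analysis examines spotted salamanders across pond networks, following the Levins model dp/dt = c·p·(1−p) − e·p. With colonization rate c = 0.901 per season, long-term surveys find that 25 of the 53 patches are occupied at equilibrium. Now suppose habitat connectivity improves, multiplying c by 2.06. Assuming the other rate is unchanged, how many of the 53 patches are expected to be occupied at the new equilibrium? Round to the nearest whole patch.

Observed p* = 25/53 = 0.47170.
Balance c(1−p*) = e gives e = 0.901×(1 − 0.47170) = 0.47600.
New p* = 1 − e/c = 1 − 0.47600/1.85606 = 0.74354.
Expected occupied = 53 × 0.74354 = 39.41 ≈ 39.

39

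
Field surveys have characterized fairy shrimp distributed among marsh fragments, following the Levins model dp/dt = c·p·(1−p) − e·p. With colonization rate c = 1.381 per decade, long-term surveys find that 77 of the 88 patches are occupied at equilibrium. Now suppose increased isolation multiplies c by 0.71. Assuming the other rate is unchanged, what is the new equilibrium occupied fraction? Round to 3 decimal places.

0.824

Observed p* = 77/88 = 0.87500.
Balance c(1−p*) = e gives e = 1.381×(1 − 0.87500) = 0.17263.
New p* = 1 − e/c = 1 − 0.17263/0.98051 = 0.82394.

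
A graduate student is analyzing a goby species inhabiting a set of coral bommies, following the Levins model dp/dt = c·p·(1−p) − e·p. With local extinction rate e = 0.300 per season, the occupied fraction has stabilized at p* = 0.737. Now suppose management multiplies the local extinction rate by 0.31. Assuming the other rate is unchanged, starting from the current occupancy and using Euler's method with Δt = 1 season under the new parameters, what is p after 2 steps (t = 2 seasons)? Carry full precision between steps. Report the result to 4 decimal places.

Balance c(1−p*) = e gives c = e/(1 − 0.73700) = 0.300/0.26300 = 1.14068.
Starting from p₀ = 0.73700; update p ← p + (dp/dt)·Δt with the new parameters.
  1  |  dp/dt·Δt = +0.152559  |  p_1 = 0.889559
  2  |  dp/dt·Δt = +0.029336  |  p_2 = 0.918895

0.9189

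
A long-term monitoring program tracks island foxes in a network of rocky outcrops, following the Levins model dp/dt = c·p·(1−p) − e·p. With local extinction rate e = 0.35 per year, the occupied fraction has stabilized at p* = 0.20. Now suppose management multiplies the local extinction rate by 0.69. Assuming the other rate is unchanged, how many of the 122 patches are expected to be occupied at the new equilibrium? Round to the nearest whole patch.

Balance c(1−p*) = e gives c = e/(1 − 0.20000) = 0.35/0.80000 = 0.43750.
New p* = 1 − e/c = 1 − 0.24150/0.43750 = 0.44800.
Expected occupied = 122 × 0.44800 = 54.66 ≈ 55.

55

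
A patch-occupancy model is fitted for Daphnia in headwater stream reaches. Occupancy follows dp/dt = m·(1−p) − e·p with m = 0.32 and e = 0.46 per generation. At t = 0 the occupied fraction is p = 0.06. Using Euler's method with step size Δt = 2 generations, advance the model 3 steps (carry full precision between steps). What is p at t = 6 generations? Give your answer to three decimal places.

Update rule: p ← p + [m·(1−p) − e·p]·Δt with Δt = 2.
t = 2: p = 0.06000 + (+0.54640) = 0.60640
t = 4: p = 0.60640 + (-0.30598) = 0.30042
t = 6: p = 0.30042 + (+0.17135) = 0.47177

0.472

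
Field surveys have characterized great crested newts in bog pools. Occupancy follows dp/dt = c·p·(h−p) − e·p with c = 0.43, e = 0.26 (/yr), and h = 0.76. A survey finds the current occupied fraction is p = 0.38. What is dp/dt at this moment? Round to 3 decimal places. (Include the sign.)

-0.037

Colonization term: c·p·(h−p) = 0.43×0.38×0.3800 = 0.06209.
Extinction term: e·p = 0.09880.
dp/dt = 0.06209 − 0.09880 = -0.03671.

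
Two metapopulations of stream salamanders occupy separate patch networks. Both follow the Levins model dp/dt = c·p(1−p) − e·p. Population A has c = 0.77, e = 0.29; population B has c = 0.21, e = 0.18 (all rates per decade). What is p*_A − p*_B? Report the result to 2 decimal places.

A: p*_A = 1 − 0.29/0.77 = 0.6234.
B: p*_B = 1 − 0.18/0.21 = 0.1429.
p*_A − p*_B = 0.6234 − 0.1429 = 0.4805.

0.48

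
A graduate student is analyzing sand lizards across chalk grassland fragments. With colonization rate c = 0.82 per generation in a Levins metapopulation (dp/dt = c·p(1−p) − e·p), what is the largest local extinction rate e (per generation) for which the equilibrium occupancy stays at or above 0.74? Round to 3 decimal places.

0.213

1 − e/c ≥ 0.74 ⇒ e ≤ c(1 − 0.74) = 0.82 × 0.2600.
e_max = 0.2132.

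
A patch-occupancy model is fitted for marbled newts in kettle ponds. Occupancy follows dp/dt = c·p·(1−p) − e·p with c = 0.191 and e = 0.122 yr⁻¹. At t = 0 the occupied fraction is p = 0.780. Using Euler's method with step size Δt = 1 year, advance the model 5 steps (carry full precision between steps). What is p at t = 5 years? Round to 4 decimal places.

0.5703

Update rule: p ← p + [c·p·(1−p) − e·p]·Δt with Δt = 1.
  1  |  dp/dt·Δt = -0.062384  |  p_1 = 0.717616
  2  |  dp/dt·Δt = -0.048844  |  p_2 = 0.668771
  3  |  dp/dt·Δt = -0.039281  |  p_3 = 0.629491
  4  |  dp/dt·Δt = -0.032251  |  p_4 = 0.597240
  5  |  dp/dt·Δt = -0.026919  |  p_5 = 0.570321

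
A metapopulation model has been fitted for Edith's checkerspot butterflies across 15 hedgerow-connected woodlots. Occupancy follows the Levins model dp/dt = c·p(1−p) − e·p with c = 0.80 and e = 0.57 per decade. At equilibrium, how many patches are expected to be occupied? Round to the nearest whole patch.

p* = 1 − e/c = 1 − 0.57/0.80 = 0.2875.
Expected occupied patches = N × p* = 15 × 0.2875 = 4.31 ≈ 4.

4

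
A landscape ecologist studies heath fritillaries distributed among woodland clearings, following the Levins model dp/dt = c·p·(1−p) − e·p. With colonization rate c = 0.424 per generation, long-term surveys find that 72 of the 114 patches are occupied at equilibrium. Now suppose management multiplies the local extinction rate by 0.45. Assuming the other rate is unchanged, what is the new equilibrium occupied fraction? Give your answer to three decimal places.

0.834

Observed p* = 72/114 = 0.63158.
Balance c(1−p*) = e gives e = 0.424×(1 − 0.63158) = 0.15621.
New p* = 1 − e/c = 1 − 0.07029/0.42400 = 0.83422.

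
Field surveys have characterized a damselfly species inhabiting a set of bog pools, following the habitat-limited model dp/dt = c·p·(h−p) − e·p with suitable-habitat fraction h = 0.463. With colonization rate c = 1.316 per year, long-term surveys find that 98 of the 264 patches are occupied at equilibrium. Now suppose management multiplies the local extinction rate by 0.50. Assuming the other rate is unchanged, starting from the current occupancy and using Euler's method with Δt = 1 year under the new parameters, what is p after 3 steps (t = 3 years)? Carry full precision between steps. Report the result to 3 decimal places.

0.412

Observed p* = 98/264 = 0.37121.
Balance c(h−p*) = e gives e = 1.316×(0.463 − 0.37121) = 0.12079.
Starting from p₀ = 0.37121; update p ← p + (dp/dt)·Δt with the new parameters.
  1  |  dp/dt·Δt = +0.022420  |  p_1 = 0.393632
  2  |  dp/dt·Δt = +0.012160  |  p_2 = 0.405792
  3  |  dp/dt·Δt = +0.006042  |  p_3 = 0.411834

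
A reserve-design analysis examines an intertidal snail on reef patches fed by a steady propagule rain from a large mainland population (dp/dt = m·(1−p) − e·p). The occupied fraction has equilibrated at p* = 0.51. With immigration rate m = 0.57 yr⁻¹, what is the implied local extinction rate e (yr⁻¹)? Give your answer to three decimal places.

0.548

At equilibrium m(1−p*) = e·p*, so e = m(1−p*)/p*.
e = 0.57 × 0.4900 / 0.51 = 0.5476.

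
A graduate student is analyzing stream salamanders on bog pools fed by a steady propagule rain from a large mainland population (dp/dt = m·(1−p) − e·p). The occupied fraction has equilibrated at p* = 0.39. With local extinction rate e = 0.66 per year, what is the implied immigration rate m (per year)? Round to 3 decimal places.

At equilibrium m(1−p*) = e·p*, so m = e·p*/(1−p*).
m = 0.66 × 0.39 / 0.6100 = 0.2574/0.6100 = 0.4220.

0.422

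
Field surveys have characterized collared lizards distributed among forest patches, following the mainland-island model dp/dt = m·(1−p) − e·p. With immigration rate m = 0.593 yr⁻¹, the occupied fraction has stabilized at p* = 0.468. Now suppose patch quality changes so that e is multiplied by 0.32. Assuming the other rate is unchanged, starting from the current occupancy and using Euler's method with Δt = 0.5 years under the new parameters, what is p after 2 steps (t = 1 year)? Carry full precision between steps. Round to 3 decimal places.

0.639

Balance m(1−p*) = e·p* gives e = m(1−p*)/p* = 0.593×0.53200/0.46800 = 0.67409.
Starting from p₀ = 0.46800; update p ← p + (dp/dt)·Δt with the new parameters.
step 1: Δp = +0.10726, p = 0.57526
step 2: Δp = +0.06389, p = 0.63915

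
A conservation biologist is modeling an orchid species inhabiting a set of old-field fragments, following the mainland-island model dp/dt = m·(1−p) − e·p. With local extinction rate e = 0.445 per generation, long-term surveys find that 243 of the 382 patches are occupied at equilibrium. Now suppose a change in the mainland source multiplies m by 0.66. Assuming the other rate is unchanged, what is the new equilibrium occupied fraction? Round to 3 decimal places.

Observed p* = 243/382 = 0.63613.
Balance m(1−p*) = e·p* gives m = e·p*/(1−p*) = 0.445×0.63613/0.36387 = 0.77796.
New p* = m/(m+e) = 0.51345/(0.51345+0.44500) = 0.53571.

0.536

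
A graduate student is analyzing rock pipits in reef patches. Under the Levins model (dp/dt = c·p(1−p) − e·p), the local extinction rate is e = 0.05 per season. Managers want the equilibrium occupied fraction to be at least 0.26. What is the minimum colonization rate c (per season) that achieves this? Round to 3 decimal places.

0.068

p* = 1 − e/c ≥ 0.26 requires e/c ≤ 0.7400, i.e. c ≥ e/0.7400.
c_min = 0.05/0.7400 = 0.0676.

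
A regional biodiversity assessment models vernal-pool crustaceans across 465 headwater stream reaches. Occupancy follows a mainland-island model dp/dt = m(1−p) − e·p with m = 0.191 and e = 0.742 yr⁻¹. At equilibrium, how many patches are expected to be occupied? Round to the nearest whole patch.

95

p* = m/(m+e) = 0.191/0.9330 = 0.2047.
Expected occupied patches = N × p* = 465 × 0.2047 = 95.19 ≈ 95.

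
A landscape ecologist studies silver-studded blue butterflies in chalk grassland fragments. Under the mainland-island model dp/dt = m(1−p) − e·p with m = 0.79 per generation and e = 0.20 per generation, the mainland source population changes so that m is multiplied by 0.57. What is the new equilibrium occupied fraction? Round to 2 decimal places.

Before: p* = 0.79/(0.79+0.20) = 0.7980.
After: m = 0.4503, e = 0.2; p* = 0.4503/0.6503 = 0.6924.

0.69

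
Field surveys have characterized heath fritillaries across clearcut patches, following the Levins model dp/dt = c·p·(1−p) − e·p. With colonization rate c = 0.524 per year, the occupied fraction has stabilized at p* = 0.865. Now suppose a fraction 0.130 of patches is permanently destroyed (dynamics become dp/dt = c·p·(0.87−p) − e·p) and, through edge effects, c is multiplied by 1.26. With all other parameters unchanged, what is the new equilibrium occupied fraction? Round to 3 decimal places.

0.763

Balance c(1−p*) = e gives e = 0.524×(1 − 0.86500) = 0.07074.
New p* = 0.87 − e/c = 0.87 − 0.07074/0.66024 = 0.76286.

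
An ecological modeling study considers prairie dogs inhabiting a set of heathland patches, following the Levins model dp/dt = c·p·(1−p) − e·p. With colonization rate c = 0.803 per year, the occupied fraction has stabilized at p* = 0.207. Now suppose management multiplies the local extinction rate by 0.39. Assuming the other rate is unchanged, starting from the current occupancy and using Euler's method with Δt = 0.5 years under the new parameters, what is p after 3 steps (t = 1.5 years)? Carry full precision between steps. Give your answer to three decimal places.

Balance c(1−p*) = e gives e = 0.803×(1 − 0.20700) = 0.63678.
Starting from p₀ = 0.20700; update p ← p + (dp/dt)·Δt with the new parameters.
p: 0.20700 → 0.24720  (Δp = +0.04020)
p: 0.24720 → 0.29122  (Δp = +0.04402)
p: 0.29122 → 0.33794  (Δp = +0.04671)

0.338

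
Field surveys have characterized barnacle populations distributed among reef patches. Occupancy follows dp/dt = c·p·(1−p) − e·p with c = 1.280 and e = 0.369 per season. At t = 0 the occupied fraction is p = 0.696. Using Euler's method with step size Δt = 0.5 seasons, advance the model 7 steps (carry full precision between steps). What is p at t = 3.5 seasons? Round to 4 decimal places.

0.7115

Update rule: p ← p + [c·p·(1−p) − e·p]·Δt with Δt = 0.5.
p: 0.69600 → 0.70300  (Δp = +0.00700)
p: 0.70300 → 0.70692  (Δp = +0.00392)
p: 0.70692 → 0.70909  (Δp = +0.00217)
p: 0.70909 → 0.71028  (Δp = +0.00119)
p: 0.71028 → 0.71094  (Δp = +0.00065)
p: 0.71094 → 0.71129  (Δp = +0.00036)
p: 0.71129 → 0.71149  (Δp = +0.00019)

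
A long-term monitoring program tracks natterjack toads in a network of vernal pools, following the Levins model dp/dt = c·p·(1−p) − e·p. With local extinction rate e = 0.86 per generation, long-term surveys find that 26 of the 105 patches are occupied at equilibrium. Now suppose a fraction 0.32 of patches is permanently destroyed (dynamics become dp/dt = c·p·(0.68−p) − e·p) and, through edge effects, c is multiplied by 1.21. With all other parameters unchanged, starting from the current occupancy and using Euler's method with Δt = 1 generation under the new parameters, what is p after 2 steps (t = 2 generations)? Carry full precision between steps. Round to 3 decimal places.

0.151

Observed p* = 26/105 = 0.24762.
Balance c(1−p*) = e gives c = e/(1 − 0.24762) = 0.86/0.75238 = 1.14304.
Starting from p₀ = 0.24762; update p ← p + (dp/dt)·Δt with the new parameters.
  1  |  dp/dt·Δt = -0.064872  |  p_1 = 0.182747
  2  |  dp/dt·Δt = -0.031480  |  p_2 = 0.151267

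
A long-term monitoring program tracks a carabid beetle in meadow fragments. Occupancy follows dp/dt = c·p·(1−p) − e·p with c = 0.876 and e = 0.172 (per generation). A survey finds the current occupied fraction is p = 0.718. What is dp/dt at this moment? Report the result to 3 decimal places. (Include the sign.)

Colonization term: c·p·(1−p) = 0.876×0.718×0.2820 = 0.17737.
Extinction term: e·p = 0.12350.
dp/dt = 0.17737 − 0.12350 = 0.05387.

0.054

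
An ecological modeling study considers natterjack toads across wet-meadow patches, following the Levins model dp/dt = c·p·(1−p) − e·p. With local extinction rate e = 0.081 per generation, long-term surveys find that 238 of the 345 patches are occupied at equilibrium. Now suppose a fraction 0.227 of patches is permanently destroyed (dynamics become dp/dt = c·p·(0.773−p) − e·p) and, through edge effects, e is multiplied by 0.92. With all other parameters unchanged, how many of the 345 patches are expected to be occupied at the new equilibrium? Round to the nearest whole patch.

Observed p* = 238/345 = 0.68986.
Balance c(1−p*) = e gives c = e/(1 − 0.68986) = 0.081/0.31014 = 0.26117.
New p* = 0.773 − e/c = 0.773 − 0.07452/0.26117 = 0.48767.
Expected occupied = 345 × 0.48767 = 168.25 ≈ 168.

168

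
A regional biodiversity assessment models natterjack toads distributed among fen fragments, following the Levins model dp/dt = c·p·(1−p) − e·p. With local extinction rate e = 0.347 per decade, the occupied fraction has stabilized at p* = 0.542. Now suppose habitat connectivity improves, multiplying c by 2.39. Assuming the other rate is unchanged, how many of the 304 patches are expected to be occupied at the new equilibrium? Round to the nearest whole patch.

246

Balance c(1−p*) = e gives c = e/(1 − 0.54200) = 0.347/0.45800 = 0.75764.
New p* = 1 − e/c = 1 − 0.34700/1.81076 = 0.80837.
Expected occupied = 304 × 0.80837 = 245.74 ≈ 246.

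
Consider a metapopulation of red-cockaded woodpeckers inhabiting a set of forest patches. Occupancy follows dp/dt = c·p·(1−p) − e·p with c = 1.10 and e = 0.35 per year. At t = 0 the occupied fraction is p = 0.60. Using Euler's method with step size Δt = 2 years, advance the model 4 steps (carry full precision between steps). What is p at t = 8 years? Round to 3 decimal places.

Update rule: p ← p + [c·p·(1−p) − e·p]·Δt with Δt = 2.
p: 0.60000 → 0.70800  (Δp = +0.10800)
p: 0.70800 → 0.66722  (Δp = -0.04078)
p: 0.66722 → 0.68865  (Δp = +0.02143)
p: 0.68865 → 0.67830  (Δp = -0.01035)

0.678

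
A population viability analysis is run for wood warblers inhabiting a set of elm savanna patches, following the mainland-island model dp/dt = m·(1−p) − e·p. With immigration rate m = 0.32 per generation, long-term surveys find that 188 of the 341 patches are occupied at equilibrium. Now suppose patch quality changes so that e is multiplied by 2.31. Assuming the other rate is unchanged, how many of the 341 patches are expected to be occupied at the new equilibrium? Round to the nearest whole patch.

Observed p* = 188/341 = 0.55132.
Balance m(1−p*) = e·p* gives e = m(1−p*)/p* = 0.32×0.44868/0.55132 = 0.26043.
New p* = m/(m+e) = 0.32000/(0.32000+0.60159) = 0.34723.
Expected occupied = 341 × 0.34723 = 118.41 ≈ 118.

118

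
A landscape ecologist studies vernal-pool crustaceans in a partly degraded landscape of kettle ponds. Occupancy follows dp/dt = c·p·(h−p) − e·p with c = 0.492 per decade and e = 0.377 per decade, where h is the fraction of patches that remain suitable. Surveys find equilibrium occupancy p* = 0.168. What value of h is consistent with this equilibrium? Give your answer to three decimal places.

At equilibrium c(h−p*) = e, so h = p* + e/c.
h = 0.168 + 0.377/0.492 = 0.168 + 0.7663 = 0.9343.

0.934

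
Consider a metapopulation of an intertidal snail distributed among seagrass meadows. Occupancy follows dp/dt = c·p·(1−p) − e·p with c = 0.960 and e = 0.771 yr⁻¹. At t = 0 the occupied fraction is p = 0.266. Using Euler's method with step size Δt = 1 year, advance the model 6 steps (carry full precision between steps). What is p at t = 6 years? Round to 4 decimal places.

Update rule: p ← p + [c·p·(1−p) − e·p]·Δt with Δt = 1.
p: 0.26600 → 0.24835  (Δp = -0.01765)
p: 0.24835 → 0.23608  (Δp = -0.01227)
p: 0.23608 → 0.22719  (Δp = -0.00888)
p: 0.22719 → 0.22058  (Δp = -0.00661)
p: 0.22058 → 0.21556  (Δp = -0.00502)
p: 0.21556 → 0.21169  (Δp = -0.00387)

0.2117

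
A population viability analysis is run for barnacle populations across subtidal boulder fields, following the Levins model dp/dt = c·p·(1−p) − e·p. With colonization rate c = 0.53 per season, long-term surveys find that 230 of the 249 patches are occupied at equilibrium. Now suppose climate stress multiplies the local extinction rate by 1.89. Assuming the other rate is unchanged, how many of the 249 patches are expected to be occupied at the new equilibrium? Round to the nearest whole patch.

213

Observed p* = 230/249 = 0.92369.
Balance c(1−p*) = e gives e = 0.53×(1 − 0.92369) = 0.04044.
New p* = 1 − e/c = 1 − 0.07643/0.53000 = 0.85579.
Expected occupied = 249 × 0.85579 = 213.09 ≈ 213.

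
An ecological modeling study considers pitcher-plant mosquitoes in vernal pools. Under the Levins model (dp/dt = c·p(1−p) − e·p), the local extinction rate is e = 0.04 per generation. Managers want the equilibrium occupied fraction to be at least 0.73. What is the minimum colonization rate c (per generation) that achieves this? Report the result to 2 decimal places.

p* = 1 − e/c ≥ 0.73 requires e/c ≤ 0.2700, i.e. c ≥ e/0.2700.
c_min = 0.04/0.2700 = 0.1481.

0.15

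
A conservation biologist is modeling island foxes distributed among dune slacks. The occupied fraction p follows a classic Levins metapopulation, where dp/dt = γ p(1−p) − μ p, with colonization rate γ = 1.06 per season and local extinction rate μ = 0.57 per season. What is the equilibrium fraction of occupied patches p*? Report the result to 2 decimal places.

0.46

At equilibrium, colonization balances extinction: γ·p*·(1−p*) = μ·p*.
So p* = 1 − μ/γ = 1 − 0.57/1.06 = 1 − 0.5377 = 0.4623.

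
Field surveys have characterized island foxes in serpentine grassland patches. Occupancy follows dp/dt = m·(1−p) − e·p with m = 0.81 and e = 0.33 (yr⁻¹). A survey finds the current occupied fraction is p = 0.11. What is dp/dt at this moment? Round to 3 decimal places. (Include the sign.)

0.685

Colonization term: m·(1−p) = 0.81×0.8900 = 0.72090.
Extinction term: e·p = 0.03630.
dp/dt = 0.72090 − 0.03630 = 0.68460.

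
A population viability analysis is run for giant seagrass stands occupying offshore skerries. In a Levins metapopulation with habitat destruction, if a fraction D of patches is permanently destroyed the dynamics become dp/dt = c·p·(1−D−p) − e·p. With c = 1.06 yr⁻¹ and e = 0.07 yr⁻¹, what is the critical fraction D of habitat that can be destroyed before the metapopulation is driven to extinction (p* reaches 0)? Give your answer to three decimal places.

0.934

The nontrivial equilibrium is p* = (1−D) − e/c; extinction occurs when this hits zero.
So D_crit = 1 − e/c = 1 − 0.07/1.06 = 1 − 0.0660 = 0.9340.
Note this equals the original equilibrium occupancy — the Levins extinction-debt result.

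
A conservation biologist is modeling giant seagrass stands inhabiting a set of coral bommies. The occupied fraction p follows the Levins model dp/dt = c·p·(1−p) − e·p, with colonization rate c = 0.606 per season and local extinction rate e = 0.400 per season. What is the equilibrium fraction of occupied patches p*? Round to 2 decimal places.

At equilibrium, colonization balances extinction: c·p*·(1−p*) = e·p*.
So p* = 1 − e/c = 1 − 0.400/0.606 = 1 − 0.6601 = 0.3399.

0.34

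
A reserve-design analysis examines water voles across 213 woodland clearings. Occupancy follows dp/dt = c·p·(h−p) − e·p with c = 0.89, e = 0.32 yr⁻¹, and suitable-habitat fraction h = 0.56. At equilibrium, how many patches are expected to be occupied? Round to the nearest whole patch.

p* = h − e/c = 0.56 − 0.3596 = 0.2004.
Expected occupied patches = N × p* = 213 × 0.2004 = 42.70 ≈ 43.

43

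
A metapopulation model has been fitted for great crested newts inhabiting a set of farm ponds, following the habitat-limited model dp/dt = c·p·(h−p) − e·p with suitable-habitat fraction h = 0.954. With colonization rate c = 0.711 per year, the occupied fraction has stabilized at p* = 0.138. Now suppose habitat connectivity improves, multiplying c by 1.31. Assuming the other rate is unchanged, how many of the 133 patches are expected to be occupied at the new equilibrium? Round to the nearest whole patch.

44

Balance c(h−p*) = e gives e = 0.711×(0.954 − 0.13800) = 0.58018.
New p* = 0.954 − e/c = 0.954 − 0.58018/0.93141 = 0.33109.
Expected occupied = 133 × 0.33109 = 44.03 ≈ 44.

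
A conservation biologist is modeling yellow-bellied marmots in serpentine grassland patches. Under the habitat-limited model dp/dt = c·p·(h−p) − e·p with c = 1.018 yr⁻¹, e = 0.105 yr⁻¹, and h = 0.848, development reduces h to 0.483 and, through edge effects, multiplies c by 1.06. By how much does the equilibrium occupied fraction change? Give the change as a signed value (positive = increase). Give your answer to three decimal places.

Before: p* = h − e/c = 0.848 − 0.105/1.018 = 0.848 − 0.1031 = 0.7449.
After: c = 1.07908, e = 0.105, h = 0.483; p* = 0.483 − 0.105/1.07908 = 0.3857.
Δp* = 0.3857 − 0.7449 = -0.3592.

-0.359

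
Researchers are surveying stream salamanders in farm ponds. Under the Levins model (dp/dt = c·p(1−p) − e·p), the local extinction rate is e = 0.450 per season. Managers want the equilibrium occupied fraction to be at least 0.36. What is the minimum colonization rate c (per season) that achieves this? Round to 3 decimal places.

p* = 1 − e/c ≥ 0.36 requires e/c ≤ 0.6400, i.e. c ≥ e/0.6400.
c_min = 0.450/0.6400 = 0.7031.

0.703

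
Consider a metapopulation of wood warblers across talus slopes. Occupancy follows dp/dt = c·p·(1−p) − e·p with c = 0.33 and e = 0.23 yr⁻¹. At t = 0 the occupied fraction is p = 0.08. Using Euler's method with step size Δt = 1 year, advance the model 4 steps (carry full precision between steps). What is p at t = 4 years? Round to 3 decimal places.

0.105

Update rule: p ← p + [c·p·(1−p) − e·p]·Δt with Δt = 1.
t = 1: p = 0.08000 + (+0.00589) = 0.08589
t = 2: p = 0.08589 + (+0.00615) = 0.09204
t = 3: p = 0.09204 + (+0.00641) = 0.09845
t = 4: p = 0.09845 + (+0.00665) = 0.10510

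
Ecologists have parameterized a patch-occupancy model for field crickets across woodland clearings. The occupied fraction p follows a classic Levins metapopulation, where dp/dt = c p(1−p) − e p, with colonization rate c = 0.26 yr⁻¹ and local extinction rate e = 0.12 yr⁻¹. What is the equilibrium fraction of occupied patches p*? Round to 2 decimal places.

0.54

Setting dp/dt = 0 and dividing through by p* gives c·(1−p*) = e.
So p* = 1 − e/c = 1 − 0.12/0.26 = 1 − 0.4615 = 0.5385.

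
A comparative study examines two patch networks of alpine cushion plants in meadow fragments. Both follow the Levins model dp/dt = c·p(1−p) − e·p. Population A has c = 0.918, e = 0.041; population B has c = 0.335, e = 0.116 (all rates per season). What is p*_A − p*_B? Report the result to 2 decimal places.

A: p*_A = 1 − 0.041/0.918 = 0.9553.
B: p*_B = 1 − 0.116/0.335 = 0.6537.
p*_A − p*_B = 0.9553 − 0.6537 = 0.3016.

0.30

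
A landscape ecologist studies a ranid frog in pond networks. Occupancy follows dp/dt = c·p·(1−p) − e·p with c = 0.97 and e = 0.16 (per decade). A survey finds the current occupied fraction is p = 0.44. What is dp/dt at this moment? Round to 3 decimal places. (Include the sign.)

Colonization term: c·p·(1−p) = 0.97×0.44×0.5600 = 0.23901.
Extinction term: e·p = 0.07040.
dp/dt = 0.23901 − 0.07040 = 0.16861.

0.169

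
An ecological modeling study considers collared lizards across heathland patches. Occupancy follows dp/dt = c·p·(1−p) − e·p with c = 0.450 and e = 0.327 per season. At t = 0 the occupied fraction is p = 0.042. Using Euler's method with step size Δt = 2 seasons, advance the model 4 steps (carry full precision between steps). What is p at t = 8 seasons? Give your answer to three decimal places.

Update rule: p ← p + [c·p·(1−p) − e·p]·Δt with Δt = 2.
step 1: Δp = +0.00874, p = 0.05074
step 2: Δp = +0.01017, p = 0.06091
step 3: Δp = +0.01164, p = 0.07255
step 4: Δp = +0.01311, p = 0.08567

0.086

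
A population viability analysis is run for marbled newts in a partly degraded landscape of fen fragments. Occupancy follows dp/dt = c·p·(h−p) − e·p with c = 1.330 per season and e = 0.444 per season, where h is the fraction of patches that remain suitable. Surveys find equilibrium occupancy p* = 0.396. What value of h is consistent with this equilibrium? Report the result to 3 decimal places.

0.730

At equilibrium c(h−p*) = e, so h = p* + e/c.
h = 0.396 + 0.444/1.330 = 0.396 + 0.3338 = 0.7298.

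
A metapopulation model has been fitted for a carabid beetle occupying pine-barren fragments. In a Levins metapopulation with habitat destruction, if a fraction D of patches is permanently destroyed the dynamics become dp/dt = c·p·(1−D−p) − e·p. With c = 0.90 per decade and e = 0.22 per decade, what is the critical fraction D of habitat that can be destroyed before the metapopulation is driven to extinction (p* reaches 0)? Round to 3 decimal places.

The nontrivial equilibrium is p* = (1−D) − e/c; extinction occurs when this hits zero.
So D_crit = 1 − e/c = 1 − 0.22/0.90 = 1 − 0.2444 = 0.7556.
This equals the undisturbed p*, a classic result of Lande's extension.

0.756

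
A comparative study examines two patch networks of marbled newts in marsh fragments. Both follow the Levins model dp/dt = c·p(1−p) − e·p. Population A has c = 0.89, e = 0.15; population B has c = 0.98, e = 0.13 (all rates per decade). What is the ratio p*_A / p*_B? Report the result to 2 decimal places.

A: p*_A = 1 − 0.15/0.89 = 0.8315.
B: p*_B = 1 − 0.13/0.98 = 0.8673.
p*_A / p*_B = 0.8315/0.8673 = 0.9586.

0.96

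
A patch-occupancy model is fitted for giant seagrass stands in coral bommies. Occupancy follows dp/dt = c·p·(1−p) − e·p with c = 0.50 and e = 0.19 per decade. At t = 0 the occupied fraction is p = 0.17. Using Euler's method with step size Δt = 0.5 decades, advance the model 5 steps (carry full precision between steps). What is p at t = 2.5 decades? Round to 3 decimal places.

0.277

Update rule: p ← p + [c·p·(1−p) − e·p]·Δt with Δt = 0.5.
p: 0.17000 → 0.18913  (Δp = +0.01912)
p: 0.18913 → 0.20950  (Δp = +0.02037)
p: 0.20950 → 0.23100  (Δp = +0.02150)
p: 0.23100 → 0.25346  (Δp = +0.02246)
p: 0.25346 → 0.27669  (Δp = +0.02323)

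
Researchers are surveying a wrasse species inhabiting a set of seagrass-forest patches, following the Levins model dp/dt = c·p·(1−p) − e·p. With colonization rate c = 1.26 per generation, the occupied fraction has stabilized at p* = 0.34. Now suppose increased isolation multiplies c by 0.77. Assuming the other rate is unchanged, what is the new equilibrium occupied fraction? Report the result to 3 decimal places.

Balance c(1−p*) = e gives e = 1.26×(1 − 0.34000) = 0.83160.
New p* = 1 − e/c = 1 − 0.83160/0.97020 = 0.14286.

0.143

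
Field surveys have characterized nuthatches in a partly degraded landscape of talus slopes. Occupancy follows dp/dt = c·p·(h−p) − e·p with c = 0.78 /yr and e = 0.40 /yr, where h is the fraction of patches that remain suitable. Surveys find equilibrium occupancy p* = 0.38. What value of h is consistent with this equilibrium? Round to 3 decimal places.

At equilibrium c(h−p*) = e, so h = p* + e/c.
h = 0.38 + 0.40/0.78 = 0.38 + 0.5128 = 0.8928.

0.893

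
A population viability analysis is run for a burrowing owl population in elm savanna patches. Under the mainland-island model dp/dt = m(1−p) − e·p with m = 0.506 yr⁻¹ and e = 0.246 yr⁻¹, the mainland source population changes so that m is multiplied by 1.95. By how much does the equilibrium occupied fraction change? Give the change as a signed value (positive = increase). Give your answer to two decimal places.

Before: p* = 0.506/(0.506+0.246) = 0.6729.
After: m = 0.9867, e = 0.246; p* = 0.9867/1.2327 = 0.8004.
Δp* = 0.8004 − 0.6729 = +0.1276.

0.13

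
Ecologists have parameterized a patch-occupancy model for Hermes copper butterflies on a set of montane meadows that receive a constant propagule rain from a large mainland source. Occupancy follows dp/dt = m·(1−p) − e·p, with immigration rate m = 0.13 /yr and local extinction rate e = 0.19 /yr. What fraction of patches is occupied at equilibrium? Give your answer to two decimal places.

0.41

Setting dp/dt = 0: m − m·p* = e·p*, so m = (m+e)·p*.
p* = m/(m+e) = 0.13/(0.13+0.19) = 0.13/0.3200 = 0.4062.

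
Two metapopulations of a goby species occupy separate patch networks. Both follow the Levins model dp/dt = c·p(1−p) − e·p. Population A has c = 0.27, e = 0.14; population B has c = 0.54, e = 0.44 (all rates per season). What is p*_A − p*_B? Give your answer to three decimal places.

0.296

A: p*_A = 1 − 0.14/0.27 = 0.4815.
B: p*_B = 1 − 0.44/0.54 = 0.1852.
p*_A − p*_B = 0.4815 − 0.1852 = 0.2963.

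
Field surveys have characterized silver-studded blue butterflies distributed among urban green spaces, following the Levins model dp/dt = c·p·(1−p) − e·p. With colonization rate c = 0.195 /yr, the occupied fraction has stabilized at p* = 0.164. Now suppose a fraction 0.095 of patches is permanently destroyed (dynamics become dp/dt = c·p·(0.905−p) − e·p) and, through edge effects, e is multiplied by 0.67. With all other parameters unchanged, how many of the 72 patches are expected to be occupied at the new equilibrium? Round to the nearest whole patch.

Balance c(1−p*) = e gives e = 0.195×(1 − 0.16400) = 0.16302.
New p* = 0.905 − e/c = 0.905 − 0.10922/0.19500 = 0.34490.
Expected occupied = 72 × 0.34490 = 24.83 ≈ 25.

25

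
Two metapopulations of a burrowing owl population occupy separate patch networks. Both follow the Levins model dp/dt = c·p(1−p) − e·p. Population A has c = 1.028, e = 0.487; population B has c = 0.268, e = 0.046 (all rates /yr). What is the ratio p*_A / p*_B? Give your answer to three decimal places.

A: p*_A = 1 − 0.487/1.028 = 0.5263.
B: p*_B = 1 − 0.046/0.268 = 0.8284.
p*_A / p*_B = 0.5263/0.8284 = 0.6353.

0.635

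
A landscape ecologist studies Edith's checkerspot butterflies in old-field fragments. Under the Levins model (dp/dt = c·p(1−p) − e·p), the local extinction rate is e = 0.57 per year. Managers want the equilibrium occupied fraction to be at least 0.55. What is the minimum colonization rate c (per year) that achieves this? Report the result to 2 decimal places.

p* = 1 − e/c ≥ 0.55 requires e/c ≤ 0.4500, i.e. c ≥ e/0.4500.
c_min = 0.57/0.4500 = 1.2667.

1.27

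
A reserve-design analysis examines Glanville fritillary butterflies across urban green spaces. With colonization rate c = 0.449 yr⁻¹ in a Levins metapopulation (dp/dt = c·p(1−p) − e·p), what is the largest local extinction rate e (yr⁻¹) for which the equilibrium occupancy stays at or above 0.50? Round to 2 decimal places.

0.22

1 − e/c ≥ 0.50 ⇒ e ≤ c(1 − 0.50) = 0.449 × 0.5000.
e_max = 0.2245.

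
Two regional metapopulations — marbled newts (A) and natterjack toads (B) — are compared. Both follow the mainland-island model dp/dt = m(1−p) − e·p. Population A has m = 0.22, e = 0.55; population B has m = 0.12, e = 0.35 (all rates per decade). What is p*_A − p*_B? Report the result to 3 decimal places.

0.030

A: p*_A = m/(m+e) = 0.22/0.7700 = 0.2857.
B: p*_B = 0.12/0.4700 = 0.2553.
p*_A − p*_B = 0.2857 − 0.2553 = 0.0304.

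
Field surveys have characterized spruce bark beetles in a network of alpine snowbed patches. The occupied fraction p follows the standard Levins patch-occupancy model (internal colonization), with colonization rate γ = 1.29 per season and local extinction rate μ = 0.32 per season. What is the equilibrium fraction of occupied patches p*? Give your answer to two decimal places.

Setting dp/dt = 0 and dividing through by p* gives γ·(1−p*) = μ.
So p* = 1 − μ/γ = 1 − 0.32/1.29 = 1 − 0.2481 = 0.7519.

0.75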